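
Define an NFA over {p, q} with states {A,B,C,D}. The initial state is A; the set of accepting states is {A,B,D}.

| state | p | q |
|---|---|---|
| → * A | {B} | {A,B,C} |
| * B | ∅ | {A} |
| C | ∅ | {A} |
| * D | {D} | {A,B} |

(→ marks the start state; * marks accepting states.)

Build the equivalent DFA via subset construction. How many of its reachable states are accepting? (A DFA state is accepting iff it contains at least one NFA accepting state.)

Start state of the DFA: {A}.
{A} --p--> {B}  [new]
{A} --q--> {A,B,C}  [new]
{B} --p--> ∅  [new]
{B} --q--> {A}  [seen]
{A,B,C} --p--> {B}  [seen]
{A,B,C} --q--> {A,B,C}  [seen]
∅ --p--> ∅  [seen]
∅ --q--> ∅  [seen]
Reachable DFA states: {A}, {B}, {A,B,C}, ∅.
Accepting DFA states (contain an NFA accepting state): {A}, {B}, {A,B,C}.

3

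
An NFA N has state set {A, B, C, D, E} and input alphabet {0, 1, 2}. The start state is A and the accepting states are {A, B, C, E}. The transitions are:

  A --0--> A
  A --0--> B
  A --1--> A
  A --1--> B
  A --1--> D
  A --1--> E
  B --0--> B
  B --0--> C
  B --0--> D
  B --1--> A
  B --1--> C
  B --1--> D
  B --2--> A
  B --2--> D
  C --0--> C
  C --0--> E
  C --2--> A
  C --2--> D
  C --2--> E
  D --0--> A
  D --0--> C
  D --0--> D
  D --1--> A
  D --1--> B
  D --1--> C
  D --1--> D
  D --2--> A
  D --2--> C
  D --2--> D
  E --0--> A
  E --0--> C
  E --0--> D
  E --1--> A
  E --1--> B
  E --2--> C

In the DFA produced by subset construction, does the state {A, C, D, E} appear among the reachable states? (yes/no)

Start state of the DFA: {A}.
{A} --0--> {A, B}  [new]
{A} --1--> {A, B, D, E}  [new]
{A} --2--> ∅  [new]
{A, B} --0--> {A, B, C, D}  [new]
{A, B} --1--> {A, B, C, D, E}  [new]
{A, B} --2--> {A, D}  [new]
{A, B, D, E} --0--> {A, B, C, D}  [seen]
{A, B, D, E} --1--> {A, B, C, D, E}  [seen]
{A, B, D, E} --2--> {A, C, D}  [new]
∅ --0--> ∅  [seen]
∅ --1--> ∅  [seen]
∅ --2--> ∅  [seen]
{A, B, C, D} --0--> {A, B, C, D, E}  [seen]
{A, B, C, D} --1--> {A, B, C, D, E}  [seen]
{A, B, C, D} --2--> {A, C, D, E}  [new]
{A, B, C, D, E} --0--> {A, B, C, D, E}  [seen]
{A, B, C, D, E} --1--> {A, B, C, D, E}  [seen]
{A, B, C, D, E} --2--> {A, C, D, E}  [seen]
{A, D} --0--> {A, B, C, D}  [seen]
{A, D} --1--> {A, B, C, D, E}  [seen]
{A, D} --2--> {A, C, D}  [seen]
{A, C, D} --0--> {A, B, C, D, E}  [seen]
{A, C, D} --1--> {A, B, C, D, E}  [seen]
{A, C, D} --2--> {A, C, D, E}  [seen]
{A, C, D, E} --0--> {A, B, C, D, E}  [seen]
{A, C, D, E} --1--> {A, B, C, D, E}  [seen]
{A, C, D, E} --2--> {A, C, D, E}  [seen]
Reachable DFA states: {A}, {A, B}, {A, B, D, E}, ∅, {A, B, C, D}, {A, B, C, D, E}, {A, D}, {A, C, D}, {A, C, D, E}.
{A, C, D, E} is among them.

yes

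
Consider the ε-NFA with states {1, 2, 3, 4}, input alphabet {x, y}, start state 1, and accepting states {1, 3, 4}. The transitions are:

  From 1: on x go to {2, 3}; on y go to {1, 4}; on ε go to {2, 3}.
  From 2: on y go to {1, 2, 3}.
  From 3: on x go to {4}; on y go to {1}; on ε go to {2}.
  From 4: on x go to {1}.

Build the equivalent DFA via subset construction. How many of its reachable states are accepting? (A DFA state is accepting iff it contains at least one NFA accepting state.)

Start state of the DFA: {1, 2, 3} (ε-closure of the NFA start).
{1, 2, 3} --x--> {2, 3, 4}  [new]
{1, 2, 3} --y--> {1, 2, 3, 4}  [new]
{2, 3, 4} --x--> {1, 2, 3, 4}  [seen]
{2, 3, 4} --y--> {1, 2, 3}  [seen]
{1, 2, 3, 4} --x--> {1, 2, 3, 4}  [seen]
{1, 2, 3, 4} --y--> {1, 2, 3, 4}  [seen]
Reachable DFA states: {1, 2, 3}, {2, 3, 4}, {1, 2, 3, 4}.
Accepting DFA states (contain an NFA accepting state): {1, 2, 3}, {2, 3, 4}, {1, 2, 3, 4}.

3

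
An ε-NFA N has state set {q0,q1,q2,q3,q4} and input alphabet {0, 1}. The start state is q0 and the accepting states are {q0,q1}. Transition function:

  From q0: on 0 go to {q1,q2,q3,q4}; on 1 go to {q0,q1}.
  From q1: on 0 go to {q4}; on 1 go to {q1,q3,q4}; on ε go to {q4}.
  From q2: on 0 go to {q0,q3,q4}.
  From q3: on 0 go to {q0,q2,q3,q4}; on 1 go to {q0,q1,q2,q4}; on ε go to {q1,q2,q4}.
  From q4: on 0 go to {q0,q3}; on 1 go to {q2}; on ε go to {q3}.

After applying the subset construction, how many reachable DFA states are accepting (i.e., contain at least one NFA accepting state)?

Start state of the DFA: {q0} (ε-closure of the NFA start).
{q0} --0--> {q1,q2,q3,q4}  [new]
{q0} --1--> {q0,q1,q2,q3,q4}  [new]
{q1,q2,q3,q4} --0--> {q0,q1,q2,q3,q4}  [seen]
{q1,q2,q3,q4} --1--> {q0,q1,q2,q3,q4}  [seen]
{q0,q1,q2,q3,q4} --0--> {q0,q1,q2,q3,q4}  [seen]
{q0,q1,q2,q3,q4} --1--> {q0,q1,q2,q3,q4}  [seen]
Reachable DFA states: {q0}, {q1,q2,q3,q4}, {q0,q1,q2,q3,q4}.
Accepting DFA states (contain an NFA accepting state): {q0}, {q1,q2,q3,q4}, {q0,q1,q2,q3,q4}.

3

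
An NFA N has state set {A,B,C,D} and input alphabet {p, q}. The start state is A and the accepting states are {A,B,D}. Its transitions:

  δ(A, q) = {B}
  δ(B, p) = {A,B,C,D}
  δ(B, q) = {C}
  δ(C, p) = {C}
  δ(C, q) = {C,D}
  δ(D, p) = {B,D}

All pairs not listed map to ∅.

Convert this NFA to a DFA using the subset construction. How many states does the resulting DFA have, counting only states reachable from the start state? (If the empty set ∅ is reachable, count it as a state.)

Start state of the DFA: {A}.
{A} --p--> ∅  [new]
{A} --q--> {B}  [new]
∅ --p--> ∅  [seen]
∅ --q--> ∅  [seen]
{B} --p--> {A,B,C,D}  [new]
{B} --q--> {C}  [new]
{A,B,C,D} --p--> {A,B,C,D}  [seen]
{A,B,C,D} --q--> {B,C,D}  [new]
{C} --p--> {C}  [seen]
{C} --q--> {C,D}  [new]
{B,C,D} --p--> {A,B,C,D}  [seen]
{B,C,D} --q--> {C,D}  [seen]
{C,D} --p--> {B,C,D}  [seen]
{C,D} --q--> {C,D}  [seen]
Reachable DFA states: {A}, ∅, {B}, {A,B,C,D}, {C}, {B,C,D}, {C,D}.

7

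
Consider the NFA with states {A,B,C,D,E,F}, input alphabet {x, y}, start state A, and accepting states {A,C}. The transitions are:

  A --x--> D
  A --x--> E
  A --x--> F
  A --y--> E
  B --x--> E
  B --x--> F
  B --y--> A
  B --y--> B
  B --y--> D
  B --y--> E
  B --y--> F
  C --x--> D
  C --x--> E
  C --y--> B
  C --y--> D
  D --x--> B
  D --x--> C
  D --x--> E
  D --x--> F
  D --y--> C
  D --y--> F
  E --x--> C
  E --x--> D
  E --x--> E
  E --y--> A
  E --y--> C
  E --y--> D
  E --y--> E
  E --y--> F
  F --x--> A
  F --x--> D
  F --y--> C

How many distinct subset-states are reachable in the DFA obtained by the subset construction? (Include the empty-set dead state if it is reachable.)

7

Start state of the DFA: {A}.
{A} --x--> {D,E,F}  [new]
{A} --y--> {E}  [new]
{D,E,F} --x--> {A,B,C,D,E,F}  [new]
{D,E,F} --y--> {A,C,D,E,F}  [new]
{E} --x--> {C,D,E}  [new]
{E} --y--> {A,C,D,E,F}  [seen]
{A,B,C,D,E,F} --x--> {A,B,C,D,E,F}  [seen]
{A,B,C,D,E,F} --y--> {A,B,C,D,E,F}  [seen]
{A,C,D,E,F} --x--> {A,B,C,D,E,F}  [seen]
{A,C,D,E,F} --y--> {A,B,C,D,E,F}  [seen]
{C,D,E} --x--> {B,C,D,E,F}  [new]
{C,D,E} --y--> {A,B,C,D,E,F}  [seen]
{B,C,D,E,F} --x--> {A,B,C,D,E,F}  [seen]
{B,C,D,E,F} --y--> {A,B,C,D,E,F}  [seen]
Reachable DFA states: {A}, {D,E,F}, {E}, {A,B,C,D,E,F}, {A,C,D,E,F}, {C,D,E}, {B,C,D,E,F}.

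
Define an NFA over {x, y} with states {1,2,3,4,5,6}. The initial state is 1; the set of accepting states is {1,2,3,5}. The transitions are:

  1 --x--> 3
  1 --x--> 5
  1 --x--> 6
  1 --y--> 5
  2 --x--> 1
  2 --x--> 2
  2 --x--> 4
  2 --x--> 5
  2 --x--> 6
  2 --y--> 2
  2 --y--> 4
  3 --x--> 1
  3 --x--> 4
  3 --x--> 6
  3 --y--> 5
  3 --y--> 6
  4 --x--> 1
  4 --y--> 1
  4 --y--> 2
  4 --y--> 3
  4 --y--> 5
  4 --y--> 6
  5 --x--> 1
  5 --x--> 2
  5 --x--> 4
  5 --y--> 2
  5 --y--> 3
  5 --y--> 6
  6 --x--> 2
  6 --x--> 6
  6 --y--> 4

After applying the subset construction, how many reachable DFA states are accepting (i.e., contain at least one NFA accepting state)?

Start state of the DFA: {1}.
{1} --x--> {3,5,6}  [new]
{1} --y--> {5}  [new]
{3,5,6} --x--> {1,2,4,6}  [new]
{3,5,6} --y--> {2,3,4,5,6}  [new]
{5} --x--> {1,2,4}  [new]
{5} --y--> {2,3,6}  [new]
{1,2,4,6} --x--> {1,2,3,4,5,6}  [new]
{1,2,4,6} --y--> {1,2,3,4,5,6}  [seen]
{2,3,4,5,6} --x--> {1,2,4,5,6}  [new]
{2,3,4,5,6} --y--> {1,2,3,4,5,6}  [seen]
{1,2,4} --x--> {1,2,3,4,5,6}  [seen]
{1,2,4} --y--> {1,2,3,4,5,6}  [seen]
{2,3,6} --x--> {1,2,4,5,6}  [seen]
{2,3,6} --y--> {2,4,5,6}  [new]
{1,2,3,4,5,6} --x--> {1,2,3,4,5,6}  [seen]
{1,2,3,4,5,6} --y--> {1,2,3,4,5,6}  [seen]
{1,2,4,5,6} --x--> {1,2,3,4,5,6}  [seen]
{1,2,4,5,6} --y--> {1,2,3,4,5,6}  [seen]
{2,4,5,6} --x--> {1,2,4,5,6}  [seen]
{2,4,5,6} --y--> {1,2,3,4,5,6}  [seen]
Reachable DFA states: {1}, {3,5,6}, {5}, {1,2,4,6}, {2,3,4,5,6}, {1,2,4}, {2,3,6}, {1,2,3,4,5,6}, {1,2,4,5,6}, {2,4,5,6}.
Accepting DFA states (contain an NFA accepting state): {1}, {3,5,6}, {5}, {1,2,4,6}, {2,3,4,5,6}, {1,2,4}, {2,3,6}, {1,2,3,4,5,6}, {1,2,4,5,6}, {2,4,5,6}.

10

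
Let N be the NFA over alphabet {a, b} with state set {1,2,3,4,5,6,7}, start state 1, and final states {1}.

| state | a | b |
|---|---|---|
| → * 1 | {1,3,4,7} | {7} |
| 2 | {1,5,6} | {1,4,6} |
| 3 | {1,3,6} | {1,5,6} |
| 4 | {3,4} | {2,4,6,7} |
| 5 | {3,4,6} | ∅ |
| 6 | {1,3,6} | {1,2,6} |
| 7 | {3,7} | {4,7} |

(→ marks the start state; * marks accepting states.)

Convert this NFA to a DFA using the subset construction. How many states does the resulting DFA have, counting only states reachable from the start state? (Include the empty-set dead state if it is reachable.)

13

Start state of the DFA: {1}.
{1} --a--> {1,3,4,7}  [new]
{1} --b--> {7}  [new]
{1,3,4,7} --a--> {1,3,4,6,7}  [new]
{1,3,4,7} --b--> {1,2,4,5,6,7}  [new]
{7} --a--> {3,7}  [new]
{7} --b--> {4,7}  [new]
{1,3,4,6,7} --a--> {1,3,4,6,7}  [seen]
{1,3,4,6,7} --b--> {1,2,4,5,6,7}  [seen]
{1,2,4,5,6,7} --a--> {1,3,4,5,6,7}  [new]
{1,2,4,5,6,7} --b--> {1,2,4,6,7}  [new]
{3,7} --a--> {1,3,6,7}  [new]
{3,7} --b--> {1,4,5,6,7}  [new]
{4,7} --a--> {3,4,7}  [new]
{4,7} --b--> {2,4,6,7}  [new]
{1,3,4,5,6,7} --a--> {1,3,4,6,7}  [seen]
{1,3,4,5,6,7} --b--> {1,2,4,5,6,7}  [seen]
{1,2,4,6,7} --a--> {1,3,4,5,6,7}  [seen]
{1,2,4,6,7} --b--> {1,2,4,6,7}  [seen]
{1,3,6,7} --a--> {1,3,4,6,7}  [seen]
{1,3,6,7} --b--> {1,2,4,5,6,7}  [seen]
{1,4,5,6,7} --a--> {1,3,4,6,7}  [seen]
{1,4,5,6,7} --b--> {1,2,4,6,7}  [seen]
{3,4,7} --a--> {1,3,4,6,7}  [seen]
{3,4,7} --b--> {1,2,4,5,6,7}  [seen]
{2,4,6,7} --a--> {1,3,4,5,6,7}  [seen]
{2,4,6,7} --b--> {1,2,4,6,7}  [seen]
Reachable DFA states: {1}, {1,3,4,7}, {7}, {1,3,4,6,7}, {1,2,4,5,6,7}, {3,7}, {4,7}, {1,3,4,5,6,7}, {1,2,4,6,7}, {1,3,6,7}, {1,4,5,6,7}, {3,4,7}, {2,4,6,7}.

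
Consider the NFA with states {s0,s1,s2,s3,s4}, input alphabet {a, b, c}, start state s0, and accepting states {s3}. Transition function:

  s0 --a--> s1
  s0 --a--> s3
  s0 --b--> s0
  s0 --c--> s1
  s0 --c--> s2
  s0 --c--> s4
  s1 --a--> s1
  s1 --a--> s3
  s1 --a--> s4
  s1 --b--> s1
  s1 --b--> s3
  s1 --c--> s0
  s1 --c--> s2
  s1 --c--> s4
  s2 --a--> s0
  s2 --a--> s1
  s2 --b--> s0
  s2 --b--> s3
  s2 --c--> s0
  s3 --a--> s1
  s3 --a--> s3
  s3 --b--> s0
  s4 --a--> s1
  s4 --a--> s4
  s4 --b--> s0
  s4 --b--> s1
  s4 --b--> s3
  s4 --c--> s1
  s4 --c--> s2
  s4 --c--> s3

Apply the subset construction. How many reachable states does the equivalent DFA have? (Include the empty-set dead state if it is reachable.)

Start state of the DFA: {s0}.
{s0} --a--> {s1,s3}  [new]
{s0} --b--> {s0}  [seen]
{s0} --c--> {s1,s2,s4}  [new]
{s1,s3} --a--> {s1,s3,s4}  [new]
{s1,s3} --b--> {s0,s1,s3}  [new]
{s1,s3} --c--> {s0,s2,s4}  [new]
{s1,s2,s4} --a--> {s0,s1,s3,s4}  [new]
{s1,s2,s4} --b--> {s0,s1,s3}  [seen]
{s1,s2,s4} --c--> {s0,s1,s2,s3,s4}  [new]
{s1,s3,s4} --a--> {s1,s3,s4}  [seen]
{s1,s3,s4} --b--> {s0,s1,s3}  [seen]
{s1,s3,s4} --c--> {s0,s1,s2,s3,s4}  [seen]
{s0,s1,s3} --a--> {s1,s3,s4}  [seen]
{s0,s1,s3} --b--> {s0,s1,s3}  [seen]
{s0,s1,s3} --c--> {s0,s1,s2,s4}  [new]
{s0,s2,s4} --a--> {s0,s1,s3,s4}  [seen]
{s0,s2,s4} --b--> {s0,s1,s3}  [seen]
{s0,s2,s4} --c--> {s0,s1,s2,s3,s4}  [seen]
{s0,s1,s3,s4} --a--> {s1,s3,s4}  [seen]
{s0,s1,s3,s4} --b--> {s0,s1,s3}  [seen]
{s0,s1,s3,s4} --c--> {s0,s1,s2,s3,s4}  [seen]
{s0,s1,s2,s3,s4} --a--> {s0,s1,s3,s4}  [seen]
{s0,s1,s2,s3,s4} --b--> {s0,s1,s3}  [seen]
{s0,s1,s2,s3,s4} --c--> {s0,s1,s2,s3,s4}  [seen]
{s0,s1,s2,s4} --a--> {s0,s1,s3,s4}  [seen]
{s0,s1,s2,s4} --b--> {s0,s1,s3}  [seen]
{s0,s1,s2,s4} --c--> {s0,s1,s2,s3,s4}  [seen]
Reachable DFA states: {s0}, {s1,s3}, {s1,s2,s4}, {s1,s3,s4}, {s0,s1,s3}, {s0,s2,s4}, {s0,s1,s3,s4}, {s0,s1,s2,s3,s4}, {s0,s1,s2,s4}.

9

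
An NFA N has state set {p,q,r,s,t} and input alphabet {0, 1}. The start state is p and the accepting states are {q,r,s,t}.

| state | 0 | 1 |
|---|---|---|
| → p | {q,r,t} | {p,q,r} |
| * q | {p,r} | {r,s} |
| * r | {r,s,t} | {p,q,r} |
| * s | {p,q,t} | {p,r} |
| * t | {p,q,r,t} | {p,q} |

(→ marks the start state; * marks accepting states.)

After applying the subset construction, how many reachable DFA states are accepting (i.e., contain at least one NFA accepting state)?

4

Start state of the DFA: {p}.
{p} --0--> {q,r,t}  [new]
{p} --1--> {p,q,r}  [new]
{q,r,t} --0--> {p,q,r,s,t}  [new]
{q,r,t} --1--> {p,q,r,s}  [new]
{p,q,r} --0--> {p,q,r,s,t}  [seen]
{p,q,r} --1--> {p,q,r,s}  [seen]
{p,q,r,s,t} --0--> {p,q,r,s,t}  [seen]
{p,q,r,s,t} --1--> {p,q,r,s}  [seen]
{p,q,r,s} --0--> {p,q,r,s,t}  [seen]
{p,q,r,s} --1--> {p,q,r,s}  [seen]
Reachable DFA states: {p}, {q,r,t}, {p,q,r}, {p,q,r,s,t}, {p,q,r,s}.
Accepting DFA states (contain an NFA accepting state): {q,r,t}, {p,q,r}, {p,q,r,s,t}, {p,q,r,s}.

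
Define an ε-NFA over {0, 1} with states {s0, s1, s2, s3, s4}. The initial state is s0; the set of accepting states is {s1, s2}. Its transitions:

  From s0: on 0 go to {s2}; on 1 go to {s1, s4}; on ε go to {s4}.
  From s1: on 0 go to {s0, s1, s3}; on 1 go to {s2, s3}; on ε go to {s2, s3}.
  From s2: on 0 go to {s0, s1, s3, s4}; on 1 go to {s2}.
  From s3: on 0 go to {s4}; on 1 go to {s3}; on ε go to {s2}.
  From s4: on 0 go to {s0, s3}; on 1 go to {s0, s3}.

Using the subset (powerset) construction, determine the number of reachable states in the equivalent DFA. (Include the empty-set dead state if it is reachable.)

Start state of the DFA: {s0, s4} (ε-closure of the NFA start).
{s0, s4} --0--> {s0, s2, s3, s4}  [new]
{s0, s4} --1--> {s0, s1, s2, s3, s4}  [new]
{s0, s2, s3, s4} --0--> {s0, s1, s2, s3, s4}  [seen]
{s0, s2, s3, s4} --1--> {s0, s1, s2, s3, s4}  [seen]
{s0, s1, s2, s3, s4} --0--> {s0, s1, s2, s3, s4}  [seen]
{s0, s1, s2, s3, s4} --1--> {s0, s1, s2, s3, s4}  [seen]
Reachable DFA states: {s0, s4}, {s0, s2, s3, s4}, {s0, s1, s2, s3, s4}.

3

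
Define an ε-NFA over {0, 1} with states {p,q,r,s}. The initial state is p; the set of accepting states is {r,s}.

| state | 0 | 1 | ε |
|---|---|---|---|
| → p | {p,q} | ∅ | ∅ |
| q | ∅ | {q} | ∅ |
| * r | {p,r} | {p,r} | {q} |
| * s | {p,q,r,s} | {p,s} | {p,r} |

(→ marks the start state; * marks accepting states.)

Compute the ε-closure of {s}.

{p,q,r,s}

Begin with {s}.
s →ε {p,r}; add p, r.
r →ε {q}; add q.
ε-closure = {p,q,r,s}.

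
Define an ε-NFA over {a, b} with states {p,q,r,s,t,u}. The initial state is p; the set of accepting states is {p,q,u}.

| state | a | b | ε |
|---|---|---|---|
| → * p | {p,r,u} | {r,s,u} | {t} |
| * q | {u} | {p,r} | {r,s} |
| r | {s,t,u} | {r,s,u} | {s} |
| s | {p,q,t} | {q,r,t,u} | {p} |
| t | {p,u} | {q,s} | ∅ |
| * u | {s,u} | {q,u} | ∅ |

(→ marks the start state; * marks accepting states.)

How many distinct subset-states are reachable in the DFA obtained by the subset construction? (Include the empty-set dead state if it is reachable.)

Start state of the DFA: {p,t} (ε-closure of the NFA start).
{p,t} --a--> {p,r,s,t,u}  [new]
{p,t} --b--> {p,q,r,s,t,u}  [new]
{p,r,s,t,u} --a--> {p,q,r,s,t,u}  [seen]
{p,r,s,t,u} --b--> {p,q,r,s,t,u}  [seen]
{p,q,r,s,t,u} --a--> {p,q,r,s,t,u}  [seen]
{p,q,r,s,t,u} --b--> {p,q,r,s,t,u}  [seen]
Reachable DFA states: {p,t}, {p,r,s,t,u}, {p,q,r,s,t,u}.

3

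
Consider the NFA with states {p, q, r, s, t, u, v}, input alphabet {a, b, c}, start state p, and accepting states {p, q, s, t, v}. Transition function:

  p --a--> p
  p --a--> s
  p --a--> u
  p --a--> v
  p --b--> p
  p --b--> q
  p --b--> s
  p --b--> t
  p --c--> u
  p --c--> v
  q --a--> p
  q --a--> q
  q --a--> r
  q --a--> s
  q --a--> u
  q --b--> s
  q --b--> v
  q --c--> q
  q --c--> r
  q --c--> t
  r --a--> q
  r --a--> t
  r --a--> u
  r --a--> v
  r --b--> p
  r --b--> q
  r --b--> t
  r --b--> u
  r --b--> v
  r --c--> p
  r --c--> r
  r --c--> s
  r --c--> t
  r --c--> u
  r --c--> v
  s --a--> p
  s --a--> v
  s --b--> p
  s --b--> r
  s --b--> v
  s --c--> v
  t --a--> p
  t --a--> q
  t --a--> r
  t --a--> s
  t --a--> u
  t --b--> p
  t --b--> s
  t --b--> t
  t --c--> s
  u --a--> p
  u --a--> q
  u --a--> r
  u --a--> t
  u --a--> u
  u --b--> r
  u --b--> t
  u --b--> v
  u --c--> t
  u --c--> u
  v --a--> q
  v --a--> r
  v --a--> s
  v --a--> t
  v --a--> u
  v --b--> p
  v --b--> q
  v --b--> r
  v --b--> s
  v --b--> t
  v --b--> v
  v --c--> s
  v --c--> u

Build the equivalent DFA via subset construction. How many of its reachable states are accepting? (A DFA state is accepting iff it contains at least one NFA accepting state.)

13

Start state of the DFA: {p}.
{p} --a--> {p, s, u, v}  [new]
{p} --b--> {p, q, s, t}  [new]
{p} --c--> {u, v}  [new]
{p, s, u, v} --a--> {p, q, r, s, t, u, v}  [new]
{p, s, u, v} --b--> {p, q, r, s, t, v}  [new]
{p, s, u, v} --c--> {s, t, u, v}  [new]
{p, q, s, t} --a--> {p, q, r, s, u, v}  [new]
{p, q, s, t} --b--> {p, q, r, s, t, v}  [seen]
{p, q, s, t} --c--> {q, r, s, t, u, v}  [new]
{u, v} --a--> {p, q, r, s, t, u}  [new]
{u, v} --b--> {p, q, r, s, t, v}  [seen]
{u, v} --c--> {s, t, u}  [new]
{p, q, r, s, t, u, v} --a--> {p, q, r, s, t, u, v}  [seen]
{p, q, r, s, t, u, v} --b--> {p, q, r, s, t, u, v}  [seen]
{p, q, r, s, t, u, v} --c--> {p, q, r, s, t, u, v}  [seen]
{p, q, r, s, t, v} --a--> {p, q, r, s, t, u, v}  [seen]
{p, q, r, s, t, v} --b--> {p, q, r, s, t, u, v}  [seen]
{p, q, r, s, t, v} --c--> {p, q, r, s, t, u, v}  [seen]
{s, t, u, v} --a--> {p, q, r, s, t, u, v}  [seen]
{s, t, u, v} --b--> {p, q, r, s, t, v}  [seen]
{s, t, u, v} --c--> {s, t, u, v}  [seen]
{p, q, r, s, u, v} --a--> {p, q, r, s, t, u, v}  [seen]
{p, q, r, s, u, v} --b--> {p, q, r, s, t, u, v}  [seen]
{p, q, r, s, u, v} --c--> {p, q, r, s, t, u, v}  [seen]
{q, r, s, t, u, v} --a--> {p, q, r, s, t, u, v}  [seen]
{q, r, s, t, u, v} --b--> {p, q, r, s, t, u, v}  [seen]
{q, r, s, t, u, v} --c--> {p, q, r, s, t, u, v}  [seen]
{p, q, r, s, t, u} --a--> {p, q, r, s, t, u, v}  [seen]
{p, q, r, s, t, u} --b--> {p, q, r, s, t, u, v}  [seen]
{p, q, r, s, t, u} --c--> {p, q, r, s, t, u, v}  [seen]
{s, t, u} --a--> {p, q, r, s, t, u, v}  [seen]
{s, t, u} --b--> {p, r, s, t, v}  [new]
{s, t, u} --c--> {s, t, u, v}  [seen]
{p, r, s, t, v} --a--> {p, q, r, s, t, u, v}  [seen]
{p, r, s, t, v} --b--> {p, q, r, s, t, u, v}  [seen]
{p, r, s, t, v} --c--> {p, r, s, t, u, v}  [new]
{p, r, s, t, u, v} --a--> {p, q, r, s, t, u, v}  [seen]
{p, r, s, t, u, v} --b--> {p, q, r, s, t, u, v}  [seen]
{p, r, s, t, u, v} --c--> {p, r, s, t, u, v}  [seen]
Reachable DFA states: {p}, {p, s, u, v}, {p, q, s, t}, {u, v}, {p, q, r, s, t, u, v}, {p, q, r, s, t, v}, {s, t, u, v}, {p, q, r, s, u, v}, {q, r, s, t, u, v}, {p, q, r, s, t, u}, {s, t, u}, {p, r, s, t, v}, {p, r, s, t, u, v}.
Accepting DFA states (contain an NFA accepting state): {p}, {p, s, u, v}, {p, q, s, t}, {u, v}, {p, q, r, s, t, u, v}, {p, q, r, s, t, v}, {s, t, u, v}, {p, q, r, s, u, v}, {q, r, s, t, u, v}, {p, q, r, s, t, u}, {s, t, u}, {p, r, s, t, v}, {p, r, s, t, u, v}.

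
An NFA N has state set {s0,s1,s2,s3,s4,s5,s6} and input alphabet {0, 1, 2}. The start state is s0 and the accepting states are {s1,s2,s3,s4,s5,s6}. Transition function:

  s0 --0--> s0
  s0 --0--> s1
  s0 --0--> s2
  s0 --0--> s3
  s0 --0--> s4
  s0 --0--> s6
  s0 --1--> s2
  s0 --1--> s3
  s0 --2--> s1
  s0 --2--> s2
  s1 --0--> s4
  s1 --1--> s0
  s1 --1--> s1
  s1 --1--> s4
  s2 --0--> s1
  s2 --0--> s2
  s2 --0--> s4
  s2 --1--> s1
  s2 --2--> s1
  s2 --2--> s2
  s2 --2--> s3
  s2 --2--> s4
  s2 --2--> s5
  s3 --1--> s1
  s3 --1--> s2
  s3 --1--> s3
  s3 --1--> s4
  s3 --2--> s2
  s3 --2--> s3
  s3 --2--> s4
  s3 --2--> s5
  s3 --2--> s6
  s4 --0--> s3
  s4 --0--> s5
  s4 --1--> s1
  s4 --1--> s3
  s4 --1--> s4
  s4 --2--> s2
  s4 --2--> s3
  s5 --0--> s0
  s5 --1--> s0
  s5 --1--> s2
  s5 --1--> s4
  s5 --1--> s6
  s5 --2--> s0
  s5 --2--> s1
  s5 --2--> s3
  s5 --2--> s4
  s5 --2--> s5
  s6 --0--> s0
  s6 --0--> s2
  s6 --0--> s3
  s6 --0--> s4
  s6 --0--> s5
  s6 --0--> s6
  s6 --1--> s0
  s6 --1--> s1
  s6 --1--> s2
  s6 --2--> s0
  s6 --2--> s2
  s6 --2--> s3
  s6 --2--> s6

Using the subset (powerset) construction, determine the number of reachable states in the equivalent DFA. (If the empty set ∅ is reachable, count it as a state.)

Start state of the DFA: {s0}.
{s0} --0--> {s0,s1,s2,s3,s4,s6}  [new]
{s0} --1--> {s2,s3}  [new]
{s0} --2--> {s1,s2}  [new]
{s0,s1,s2,s3,s4,s6} --0--> {s0,s1,s2,s3,s4,s5,s6}  [new]
{s0,s1,s2,s3,s4,s6} --1--> {s0,s1,s2,s3,s4}  [new]
{s0,s1,s2,s3,s4,s6} --2--> {s0,s1,s2,s3,s4,s5,s6}  [seen]
{s2,s3} --0--> {s1,s2,s4}  [new]
{s2,s3} --1--> {s1,s2,s3,s4}  [new]
{s2,s3} --2--> {s1,s2,s3,s4,s5,s6}  [new]
{s1,s2} --0--> {s1,s2,s4}  [seen]
{s1,s2} --1--> {s0,s1,s4}  [new]
{s1,s2} --2--> {s1,s2,s3,s4,s5}  [new]
{s0,s1,s2,s3,s4,s5,s6} --0--> {s0,s1,s2,s3,s4,s5,s6}  [seen]
{s0,s1,s2,s3,s4,s5,s6} --1--> {s0,s1,s2,s3,s4,s6}  [seen]
{s0,s1,s2,s3,s4,s5,s6} --2--> {s0,s1,s2,s3,s4,s5,s6}  [seen]
{s0,s1,s2,s3,s4} --0--> {s0,s1,s2,s3,s4,s5,s6}  [seen]
{s0,s1,s2,s3,s4} --1--> {s0,s1,s2,s3,s4}  [seen]
{s0,s1,s2,s3,s4} --2--> {s1,s2,s3,s4,s5,s6}  [seen]
{s1,s2,s4} --0--> {s1,s2,s3,s4,s5}  [seen]
{s1,s2,s4} --1--> {s0,s1,s3,s4}  [new]
{s1,s2,s4} --2--> {s1,s2,s3,s4,s5}  [seen]
{s1,s2,s3,s4} --0--> {s1,s2,s3,s4,s5}  [seen]
{s1,s2,s3,s4} --1--> {s0,s1,s2,s3,s4}  [seen]
{s1,s2,s3,s4} --2--> {s1,s2,s3,s4,s5,s6}  [seen]
{s1,s2,s3,s4,s5,s6} --0--> {s0,s1,s2,s3,s4,s5,s6}  [seen]
{s1,s2,s3,s4,s5,s6} --1--> {s0,s1,s2,s3,s4,s6}  [seen]
{s1,s2,s3,s4,s5,s6} --2--> {s0,s1,s2,s3,s4,s5,s6}  [seen]
{s0,s1,s4} --0--> {s0,s1,s2,s3,s4,s5,s6}  [seen]
{s0,s1,s4} --1--> {s0,s1,s2,s3,s4}  [seen]
{s0,s1,s4} --2--> {s1,s2,s3}  [new]
{s1,s2,s3,s4,s5} --0--> {s0,s1,s2,s3,s4,s5}  [new]
{s1,s2,s3,s4,s5} --1--> {s0,s1,s2,s3,s4,s6}  [seen]
{s1,s2,s3,s4,s5} --2--> {s0,s1,s2,s3,s4,s5,s6}  [seen]
{s0,s1,s3,s4} --0--> {s0,s1,s2,s3,s4,s5,s6}  [seen]
{s0,s1,s3,s4} --1--> {s0,s1,s2,s3,s4}  [seen]
{s0,s1,s3,s4} --2--> {s1,s2,s3,s4,s5,s6}  [seen]
{s1,s2,s3} --0--> {s1,s2,s4}  [seen]
{s1,s2,s3} --1--> {s0,s1,s2,s3,s4}  [seen]
{s1,s2,s3} --2--> {s1,s2,s3,s4,s5,s6}  [seen]
{s0,s1,s2,s3,s4,s5} --0--> {s0,s1,s2,s3,s4,s5,s6}  [seen]
{s0,s1,s2,s3,s4,s5} --1--> {s0,s1,s2,s3,s4,s6}  [seen]
{s0,s1,s2,s3,s4,s5} --2--> {s0,s1,s2,s3,s4,s5,s6}  [seen]
Reachable DFA states: {s0}, {s0,s1,s2,s3,s4,s6}, {s2,s3}, {s1,s2}, {s0,s1,s2,s3,s4,s5,s6}, {s0,s1,s2,s3,s4}, {s1,s2,s4}, {s1,s2,s3,s4}, {s1,s2,s3,s4,s5,s6}, {s0,s1,s4}, {s1,s2,s3,s4,s5}, {s0,s1,s3,s4}, {s1,s2,s3}, {s0,s1,s2,s3,s4,s5}.

14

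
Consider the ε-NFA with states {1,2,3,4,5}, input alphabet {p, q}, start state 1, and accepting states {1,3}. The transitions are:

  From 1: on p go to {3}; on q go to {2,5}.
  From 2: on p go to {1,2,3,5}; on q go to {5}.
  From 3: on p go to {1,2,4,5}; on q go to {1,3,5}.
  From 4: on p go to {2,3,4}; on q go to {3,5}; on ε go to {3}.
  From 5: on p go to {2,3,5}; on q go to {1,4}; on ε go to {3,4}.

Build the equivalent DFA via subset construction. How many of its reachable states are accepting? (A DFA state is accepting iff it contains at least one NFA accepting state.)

5

Start state of the DFA: {1} (ε-closure of the NFA start).
{1} --p--> {3}  [new]
{1} --q--> {2,3,4,5}  [new]
{3} --p--> {1,2,3,4,5}  [new]
{3} --q--> {1,3,4,5}  [new]
{2,3,4,5} --p--> {1,2,3,4,5}  [seen]
{2,3,4,5} --q--> {1,3,4,5}  [seen]
{1,2,3,4,5} --p--> {1,2,3,4,5}  [seen]
{1,2,3,4,5} --q--> {1,2,3,4,5}  [seen]
{1,3,4,5} --p--> {1,2,3,4,5}  [seen]
{1,3,4,5} --q--> {1,2,3,4,5}  [seen]
Reachable DFA states: {1}, {3}, {2,3,4,5}, {1,2,3,4,5}, {1,3,4,5}.
Accepting DFA states (contain an NFA accepting state): {1}, {3}, {2,3,4,5}, {1,2,3,4,5}, {1,3,4,5}.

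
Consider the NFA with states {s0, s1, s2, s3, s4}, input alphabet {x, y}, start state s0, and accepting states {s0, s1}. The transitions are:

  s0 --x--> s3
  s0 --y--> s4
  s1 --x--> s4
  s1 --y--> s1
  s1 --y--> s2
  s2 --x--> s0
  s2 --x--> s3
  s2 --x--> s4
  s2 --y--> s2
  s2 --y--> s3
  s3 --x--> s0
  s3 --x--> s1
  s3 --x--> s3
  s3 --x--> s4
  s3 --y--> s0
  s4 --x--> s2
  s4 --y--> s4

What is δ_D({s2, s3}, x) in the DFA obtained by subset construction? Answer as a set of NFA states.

δ(s2,x) = {s0, s3, s4}; δ(s3,x) = {s0, s1, s3, s4}.
Union: {s0, s1, s3, s4}.

{s0, s1, s3, s4}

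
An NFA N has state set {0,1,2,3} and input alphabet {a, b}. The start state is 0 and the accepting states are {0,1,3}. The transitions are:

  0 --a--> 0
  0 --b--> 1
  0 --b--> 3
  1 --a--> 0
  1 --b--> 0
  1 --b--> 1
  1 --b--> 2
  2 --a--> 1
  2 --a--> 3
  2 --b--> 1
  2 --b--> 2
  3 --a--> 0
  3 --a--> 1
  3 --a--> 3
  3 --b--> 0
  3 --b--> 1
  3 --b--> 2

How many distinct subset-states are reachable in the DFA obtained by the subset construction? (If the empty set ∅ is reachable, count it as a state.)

Start state of the DFA: {0}.
{0} --a--> {0}  [seen]
{0} --b--> {1,3}  [new]
{1,3} --a--> {0,1,3}  [new]
{1,3} --b--> {0,1,2}  [new]
{0,1,3} --a--> {0,1,3}  [seen]
{0,1,3} --b--> {0,1,2,3}  [new]
{0,1,2} --a--> {0,1,3}  [seen]
{0,1,2} --b--> {0,1,2,3}  [seen]
{0,1,2,3} --a--> {0,1,3}  [seen]
{0,1,2,3} --b--> {0,1,2,3}  [seen]
Reachable DFA states: {0}, {1,3}, {0,1,3}, {0,1,2}, {0,1,2,3}.

5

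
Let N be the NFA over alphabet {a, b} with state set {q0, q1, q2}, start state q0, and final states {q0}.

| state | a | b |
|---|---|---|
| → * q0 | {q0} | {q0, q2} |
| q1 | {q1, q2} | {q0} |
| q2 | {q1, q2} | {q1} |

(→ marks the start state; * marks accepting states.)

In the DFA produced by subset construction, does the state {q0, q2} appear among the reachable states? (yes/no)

Start state of the DFA: {q0}.
{q0} --a--> {q0}  [seen]
{q0} --b--> {q0, q2}  [new]
{q0, q2} --a--> {q0, q1, q2}  [new]
{q0, q2} --b--> {q0, q1, q2}  [seen]
{q0, q1, q2} --a--> {q0, q1, q2}  [seen]
{q0, q1, q2} --b--> {q0, q1, q2}  [seen]
Reachable DFA states: {q0}, {q0, q2}, {q0, q1, q2}.
{q0, q2} is among them.

yes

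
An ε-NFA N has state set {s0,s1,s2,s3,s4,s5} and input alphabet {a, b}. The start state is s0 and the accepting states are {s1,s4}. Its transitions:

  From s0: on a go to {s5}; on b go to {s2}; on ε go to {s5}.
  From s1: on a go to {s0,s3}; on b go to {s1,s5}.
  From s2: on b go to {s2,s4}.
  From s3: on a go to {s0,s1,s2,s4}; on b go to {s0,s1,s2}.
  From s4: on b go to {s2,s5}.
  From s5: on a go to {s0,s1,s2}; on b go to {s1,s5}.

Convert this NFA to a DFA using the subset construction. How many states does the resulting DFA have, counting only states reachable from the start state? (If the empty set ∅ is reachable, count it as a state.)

Start state of the DFA: {s0,s5} (ε-closure of the NFA start).
{s0,s5} --a--> {s0,s1,s2,s5}  [new]
{s0,s5} --b--> {s1,s2,s5}  [new]
{s0,s1,s2,s5} --a--> {s0,s1,s2,s3,s5}  [new]
{s0,s1,s2,s5} --b--> {s1,s2,s4,s5}  [new]
{s1,s2,s5} --a--> {s0,s1,s2,s3,s5}  [seen]
{s1,s2,s5} --b--> {s1,s2,s4,s5}  [seen]
{s0,s1,s2,s3,s5} --a--> {s0,s1,s2,s3,s4,s5}  [new]
{s0,s1,s2,s3,s5} --b--> {s0,s1,s2,s4,s5}  [new]
{s1,s2,s4,s5} --a--> {s0,s1,s2,s3,s5}  [seen]
{s1,s2,s4,s5} --b--> {s1,s2,s4,s5}  [seen]
{s0,s1,s2,s3,s4,s5} --a--> {s0,s1,s2,s3,s4,s5}  [seen]
{s0,s1,s2,s3,s4,s5} --b--> {s0,s1,s2,s4,s5}  [seen]
{s0,s1,s2,s4,s5} --a--> {s0,s1,s2,s3,s5}  [seen]
{s0,s1,s2,s4,s5} --b--> {s1,s2,s4,s5}  [seen]
Reachable DFA states: {s0,s5}, {s0,s1,s2,s5}, {s1,s2,s5}, {s0,s1,s2,s3,s5}, {s1,s2,s4,s5}, {s0,s1,s2,s3,s4,s5}, {s0,s1,s2,s4,s5}.

7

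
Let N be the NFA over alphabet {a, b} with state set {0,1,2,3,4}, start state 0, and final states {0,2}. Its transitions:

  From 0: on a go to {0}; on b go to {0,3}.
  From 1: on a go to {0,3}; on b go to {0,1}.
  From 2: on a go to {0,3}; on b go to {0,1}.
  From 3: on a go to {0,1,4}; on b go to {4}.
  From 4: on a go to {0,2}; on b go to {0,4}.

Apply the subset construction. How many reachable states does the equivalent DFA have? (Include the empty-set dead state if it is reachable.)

Start state of the DFA: {0}.
{0} --a--> {0}  [seen]
{0} --b--> {0,3}  [new]
{0,3} --a--> {0,1,4}  [new]
{0,3} --b--> {0,3,4}  [new]
{0,1,4} --a--> {0,2,3}  [new]
{0,1,4} --b--> {0,1,3,4}  [new]
{0,3,4} --a--> {0,1,2,4}  [new]
{0,3,4} --b--> {0,3,4}  [seen]
{0,2,3} --a--> {0,1,3,4}  [seen]
{0,2,3} --b--> {0,1,3,4}  [seen]
{0,1,3,4} --a--> {0,1,2,3,4}  [new]
{0,1,3,4} --b--> {0,1,3,4}  [seen]
{0,1,2,4} --a--> {0,2,3}  [seen]
{0,1,2,4} --b--> {0,1,3,4}  [seen]
{0,1,2,3,4} --a--> {0,1,2,3,4}  [seen]
{0,1,2,3,4} --b--> {0,1,3,4}  [seen]
Reachable DFA states: {0}, {0,3}, {0,1,4}, {0,3,4}, {0,2,3}, {0,1,3,4}, {0,1,2,4}, {0,1,2,3,4}.

8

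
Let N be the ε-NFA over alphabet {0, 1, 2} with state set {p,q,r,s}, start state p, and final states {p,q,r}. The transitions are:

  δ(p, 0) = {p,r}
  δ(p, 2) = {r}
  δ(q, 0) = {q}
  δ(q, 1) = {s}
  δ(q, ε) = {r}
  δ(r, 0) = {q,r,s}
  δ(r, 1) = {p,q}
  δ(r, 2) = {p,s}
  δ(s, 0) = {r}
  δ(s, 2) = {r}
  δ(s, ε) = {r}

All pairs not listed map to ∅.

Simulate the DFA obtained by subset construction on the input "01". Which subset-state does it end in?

{p,q,r}

Start: {p}.
δ(p,0) = {p,r}.
Union: {p,r}.
After 0: {p,r}.
δ(p,1) = ∅; δ(r,1) = {p,q}.
Union: {p,q}.
ε-closure gives {p,q,r}.
After 1: {p,q,r}.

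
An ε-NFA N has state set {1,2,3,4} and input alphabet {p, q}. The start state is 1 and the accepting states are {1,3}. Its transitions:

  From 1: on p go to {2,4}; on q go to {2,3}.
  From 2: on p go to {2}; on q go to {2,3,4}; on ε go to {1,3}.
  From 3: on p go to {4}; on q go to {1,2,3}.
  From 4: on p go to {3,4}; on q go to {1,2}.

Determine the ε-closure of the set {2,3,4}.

Begin with {2,3,4}.
2 →ε {1,3}; add 1.
ε-closure = {1,2,3,4}.

{1,2,3,4}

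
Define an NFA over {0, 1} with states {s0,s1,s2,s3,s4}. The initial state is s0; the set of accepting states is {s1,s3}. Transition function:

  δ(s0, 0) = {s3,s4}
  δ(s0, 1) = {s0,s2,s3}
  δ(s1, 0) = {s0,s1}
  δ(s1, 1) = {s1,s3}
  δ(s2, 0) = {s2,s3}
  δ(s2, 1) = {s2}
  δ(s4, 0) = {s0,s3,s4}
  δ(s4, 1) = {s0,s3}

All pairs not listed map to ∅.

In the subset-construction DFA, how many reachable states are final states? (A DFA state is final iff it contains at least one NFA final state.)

Start state of the DFA: {s0}.
{s0} --0--> {s3,s4}  [new]
{s0} --1--> {s0,s2,s3}  [new]
{s3,s4} --0--> {s0,s3,s4}  [new]
{s3,s4} --1--> {s0,s3}  [new]
{s0,s2,s3} --0--> {s2,s3,s4}  [new]
{s0,s2,s3} --1--> {s0,s2,s3}  [seen]
{s0,s3,s4} --0--> {s0,s3,s4}  [seen]
{s0,s3,s4} --1--> {s0,s2,s3}  [seen]
{s0,s3} --0--> {s3,s4}  [seen]
{s0,s3} --1--> {s0,s2,s3}  [seen]
{s2,s3,s4} --0--> {s0,s2,s3,s4}  [new]
{s2,s3,s4} --1--> {s0,s2,s3}  [seen]
{s0,s2,s3,s4} --0--> {s0,s2,s3,s4}  [seen]
{s0,s2,s3,s4} --1--> {s0,s2,s3}  [seen]
Reachable DFA states: {s0}, {s3,s4}, {s0,s2,s3}, {s0,s3,s4}, {s0,s3}, {s2,s3,s4}, {s0,s2,s3,s4}.
Accepting DFA states (contain an NFA accepting state): {s3,s4}, {s0,s2,s3}, {s0,s3,s4}, {s0,s3}, {s2,s3,s4}, {s0,s2,s3,s4}.

6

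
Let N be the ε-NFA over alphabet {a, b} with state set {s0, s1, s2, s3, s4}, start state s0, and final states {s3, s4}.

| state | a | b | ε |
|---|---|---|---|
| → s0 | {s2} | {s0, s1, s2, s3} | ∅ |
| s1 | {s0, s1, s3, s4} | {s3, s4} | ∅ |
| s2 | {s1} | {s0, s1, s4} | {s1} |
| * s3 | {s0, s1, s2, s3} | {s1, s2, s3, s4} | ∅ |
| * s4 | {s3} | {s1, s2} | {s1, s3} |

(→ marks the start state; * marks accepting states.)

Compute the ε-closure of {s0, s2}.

Begin with {s0, s2}.
s2 →ε {s1}; add s1.
ε-closure = {s0, s1, s2}.

{s0, s1, s2}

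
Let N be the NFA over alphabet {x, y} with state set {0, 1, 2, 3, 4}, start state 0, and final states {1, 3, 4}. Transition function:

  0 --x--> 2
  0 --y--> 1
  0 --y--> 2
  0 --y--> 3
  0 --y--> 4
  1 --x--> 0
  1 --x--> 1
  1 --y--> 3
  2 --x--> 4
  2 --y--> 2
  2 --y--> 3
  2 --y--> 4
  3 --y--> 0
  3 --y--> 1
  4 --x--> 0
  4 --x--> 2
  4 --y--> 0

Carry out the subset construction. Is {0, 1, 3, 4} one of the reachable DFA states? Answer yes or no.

no

Start state of the DFA: {0}.
{0} --x--> {2}  [new]
{0} --y--> {1, 2, 3, 4}  [new]
{2} --x--> {4}  [new]
{2} --y--> {2, 3, 4}  [new]
{1, 2, 3, 4} --x--> {0, 1, 2, 4}  [new]
{1, 2, 3, 4} --y--> {0, 1, 2, 3, 4}  [new]
{4} --x--> {0, 2}  [new]
{4} --y--> {0}  [seen]
{2, 3, 4} --x--> {0, 2, 4}  [new]
{2, 3, 4} --y--> {0, 1, 2, 3, 4}  [seen]
{0, 1, 2, 4} --x--> {0, 1, 2, 4}  [seen]
{0, 1, 2, 4} --y--> {0, 1, 2, 3, 4}  [seen]
{0, 1, 2, 3, 4} --x--> {0, 1, 2, 4}  [seen]
{0, 1, 2, 3, 4} --y--> {0, 1, 2, 3, 4}  [seen]
{0, 2} --x--> {2, 4}  [new]
{0, 2} --y--> {1, 2, 3, 4}  [seen]
{0, 2, 4} --x--> {0, 2, 4}  [seen]
{0, 2, 4} --y--> {0, 1, 2, 3, 4}  [seen]
{2, 4} --x--> {0, 2, 4}  [seen]
{2, 4} --y--> {0, 2, 3, 4}  [new]
{0, 2, 3, 4} --x--> {0, 2, 4}  [seen]
{0, 2, 3, 4} --y--> {0, 1, 2, 3, 4}  [seen]
Reachable DFA states: {0}, {2}, {1, 2, 3, 4}, {4}, {2, 3, 4}, {0, 1, 2, 4}, {0, 1, 2, 3, 4}, {0, 2}, {0, 2, 4}, {2, 4}, {0, 2, 3, 4}.
{0, 1, 3, 4} is not among them.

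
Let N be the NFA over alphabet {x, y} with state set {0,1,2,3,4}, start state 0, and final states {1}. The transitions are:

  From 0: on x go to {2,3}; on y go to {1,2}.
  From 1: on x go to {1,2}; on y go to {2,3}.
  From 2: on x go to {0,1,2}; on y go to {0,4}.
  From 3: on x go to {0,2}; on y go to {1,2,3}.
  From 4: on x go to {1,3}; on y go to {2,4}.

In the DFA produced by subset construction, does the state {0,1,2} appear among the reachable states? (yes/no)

yes

Start state of the DFA: {0}.
{0} --x--> {2,3}  [new]
{0} --y--> {1,2}  [new]
{2,3} --x--> {0,1,2}  [new]
{2,3} --y--> {0,1,2,3,4}  [new]
{1,2} --x--> {0,1,2}  [seen]
{1,2} --y--> {0,2,3,4}  [new]
{0,1,2} --x--> {0,1,2,3}  [new]
{0,1,2} --y--> {0,1,2,3,4}  [seen]
{0,1,2,3,4} --x--> {0,1,2,3}  [seen]
{0,1,2,3,4} --y--> {0,1,2,3,4}  [seen]
{0,2,3,4} --x--> {0,1,2,3}  [seen]
{0,2,3,4} --y--> {0,1,2,3,4}  [seen]
{0,1,2,3} --x--> {0,1,2,3}  [seen]
{0,1,2,3} --y--> {0,1,2,3,4}  [seen]
Reachable DFA states: {0}, {2,3}, {1,2}, {0,1,2}, {0,1,2,3,4}, {0,2,3,4}, {0,1,2,3}.
{0,1,2} is among them.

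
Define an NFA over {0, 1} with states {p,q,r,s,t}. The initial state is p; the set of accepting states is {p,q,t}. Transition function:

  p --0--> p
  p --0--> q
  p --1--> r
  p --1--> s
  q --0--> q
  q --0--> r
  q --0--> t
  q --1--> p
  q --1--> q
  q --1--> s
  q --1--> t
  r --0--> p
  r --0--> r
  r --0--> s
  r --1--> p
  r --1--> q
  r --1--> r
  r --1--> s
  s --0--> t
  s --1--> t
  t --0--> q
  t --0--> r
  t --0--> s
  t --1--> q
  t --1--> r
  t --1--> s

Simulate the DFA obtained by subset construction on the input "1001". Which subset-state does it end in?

{p,q,r,s,t}

Start: {p}.
δ(p,1) = {r,s}.
Union: {r,s}.
After 1: {r,s}.
δ(r,0) = {p,r,s}; δ(s,0) = {t}.
Union: {p,r,s,t}.
After 0: {p,r,s,t}.
δ(p,0) = {p,q}; δ(r,0) = {p,r,s}; δ(s,0) = {t}; δ(t,0) = {q,r,s}.
Union: {p,q,r,s,t}.
After 0: {p,q,r,s,t}.
δ(p,1) = {r,s}; δ(q,1) = {p,q,s,t}; δ(r,1) = {p,q,r,s}; δ(s,1) = {t}; δ(t,1) = {q,r,s}.
Union: {p,q,r,s,t}.
After 1: {p,q,r,s,t}.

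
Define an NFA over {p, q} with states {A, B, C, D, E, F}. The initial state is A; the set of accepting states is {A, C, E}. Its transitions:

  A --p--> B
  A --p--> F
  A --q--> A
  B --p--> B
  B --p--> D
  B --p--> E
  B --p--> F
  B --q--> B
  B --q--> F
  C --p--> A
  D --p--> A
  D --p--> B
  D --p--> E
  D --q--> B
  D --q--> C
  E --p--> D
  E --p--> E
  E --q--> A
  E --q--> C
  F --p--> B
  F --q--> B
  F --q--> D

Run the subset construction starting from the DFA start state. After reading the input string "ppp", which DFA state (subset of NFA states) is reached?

{A, B, D, E, F}

Start: {A}.
δ(A,p) = {B, F}.
Union: {B, F}.
After p: {B, F}.
δ(B,p) = {B, D, E, F}; δ(F,p) = {B}.
Union: {B, D, E, F}.
After p: {B, D, E, F}.
δ(B,p) = {B, D, E, F}; δ(D,p) = {A, B, E}; δ(E,p) = {D, E}; δ(F,p) = {B}.
Union: {A, B, D, E, F}.
After p: {A, B, D, E, F}.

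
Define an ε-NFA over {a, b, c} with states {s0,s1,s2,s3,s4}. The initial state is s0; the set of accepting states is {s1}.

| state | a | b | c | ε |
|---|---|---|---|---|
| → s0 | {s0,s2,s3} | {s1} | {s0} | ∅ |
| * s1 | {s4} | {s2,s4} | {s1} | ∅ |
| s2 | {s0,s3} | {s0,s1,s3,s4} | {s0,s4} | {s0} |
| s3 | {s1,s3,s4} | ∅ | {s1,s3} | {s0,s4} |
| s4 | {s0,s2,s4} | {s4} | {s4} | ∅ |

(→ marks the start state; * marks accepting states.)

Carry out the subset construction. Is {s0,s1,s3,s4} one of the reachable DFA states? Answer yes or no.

Start state of the DFA: {s0} (ε-closure of the NFA start).
{s0} --a--> {s0,s2,s3,s4}  [new]
{s0} --b--> {s1}  [new]
{s0} --c--> {s0}  [seen]
{s0,s2,s3,s4} --a--> {s0,s1,s2,s3,s4}  [new]
{s0,s2,s3,s4} --b--> {s0,s1,s3,s4}  [new]
{s0,s2,s3,s4} --c--> {s0,s1,s3,s4}  [seen]
{s1} --a--> {s4}  [new]
{s1} --b--> {s0,s2,s4}  [new]
{s1} --c--> {s1}  [seen]
{s0,s1,s2,s3,s4} --a--> {s0,s1,s2,s3,s4}  [seen]
{s0,s1,s2,s3,s4} --b--> {s0,s1,s2,s3,s4}  [seen]
{s0,s1,s2,s3,s4} --c--> {s0,s1,s3,s4}  [seen]
{s0,s1,s3,s4} --a--> {s0,s1,s2,s3,s4}  [seen]
{s0,s1,s3,s4} --b--> {s0,s1,s2,s4}  [new]
{s0,s1,s3,s4} --c--> {s0,s1,s3,s4}  [seen]
{s4} --a--> {s0,s2,s4}  [seen]
{s4} --b--> {s4}  [seen]
{s4} --c--> {s4}  [seen]
{s0,s2,s4} --a--> {s0,s2,s3,s4}  [seen]
{s0,s2,s4} --b--> {s0,s1,s3,s4}  [seen]
{s0,s2,s4} --c--> {s0,s4}  [new]
{s0,s1,s2,s4} --a--> {s0,s2,s3,s4}  [seen]
{s0,s1,s2,s4} --b--> {s0,s1,s2,s3,s4}  [seen]
{s0,s1,s2,s4} --c--> {s0,s1,s4}  [new]
{s0,s4} --a--> {s0,s2,s3,s4}  [seen]
{s0,s4} --b--> {s1,s4}  [new]
{s0,s4} --c--> {s0,s4}  [seen]
{s0,s1,s4} --a--> {s0,s2,s3,s4}  [seen]
{s0,s1,s4} --b--> {s0,s1,s2,s4}  [seen]
{s0,s1,s4} --c--> {s0,s1,s4}  [seen]
{s1,s4} --a--> {s0,s2,s4}  [seen]
{s1,s4} --b--> {s0,s2,s4}  [seen]
{s1,s4} --c--> {s1,s4}  [seen]
Reachable DFA states: {s0}, {s0,s2,s3,s4}, {s1}, {s0,s1,s2,s3,s4}, {s0,s1,s3,s4}, {s4}, {s0,s2,s4}, {s0,s1,s2,s4}, {s0,s4}, {s0,s1,s4}, {s1,s4}.
{s0,s1,s3,s4} is among them.

yes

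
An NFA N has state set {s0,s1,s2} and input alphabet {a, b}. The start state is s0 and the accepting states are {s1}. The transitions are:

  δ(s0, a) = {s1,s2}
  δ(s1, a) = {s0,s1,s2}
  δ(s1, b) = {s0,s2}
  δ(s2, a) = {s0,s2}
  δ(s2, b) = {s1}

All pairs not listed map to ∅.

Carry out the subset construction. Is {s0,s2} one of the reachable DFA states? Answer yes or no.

Start state of the DFA: {s0}.
{s0} --a--> {s1,s2}  [new]
{s0} --b--> ∅  [new]
{s1,s2} --a--> {s0,s1,s2}  [new]
{s1,s2} --b--> {s0,s1,s2}  [seen]
∅ --a--> ∅  [seen]
∅ --b--> ∅  [seen]
{s0,s1,s2} --a--> {s0,s1,s2}  [seen]
{s0,s1,s2} --b--> {s0,s1,s2}  [seen]
Reachable DFA states: {s0}, {s1,s2}, ∅, {s0,s1,s2}.
{s0,s2} is not among them.

no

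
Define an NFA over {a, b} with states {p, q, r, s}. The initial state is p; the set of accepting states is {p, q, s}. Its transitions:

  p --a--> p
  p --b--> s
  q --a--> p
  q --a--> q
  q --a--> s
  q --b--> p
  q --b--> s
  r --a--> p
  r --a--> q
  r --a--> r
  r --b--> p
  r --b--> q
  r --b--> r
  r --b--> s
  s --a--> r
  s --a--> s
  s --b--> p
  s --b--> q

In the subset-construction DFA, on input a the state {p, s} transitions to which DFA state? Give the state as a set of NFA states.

δ(p,a) = {p}; δ(s,a) = {r, s}.
Union: {p, r, s}.

{p, r, s}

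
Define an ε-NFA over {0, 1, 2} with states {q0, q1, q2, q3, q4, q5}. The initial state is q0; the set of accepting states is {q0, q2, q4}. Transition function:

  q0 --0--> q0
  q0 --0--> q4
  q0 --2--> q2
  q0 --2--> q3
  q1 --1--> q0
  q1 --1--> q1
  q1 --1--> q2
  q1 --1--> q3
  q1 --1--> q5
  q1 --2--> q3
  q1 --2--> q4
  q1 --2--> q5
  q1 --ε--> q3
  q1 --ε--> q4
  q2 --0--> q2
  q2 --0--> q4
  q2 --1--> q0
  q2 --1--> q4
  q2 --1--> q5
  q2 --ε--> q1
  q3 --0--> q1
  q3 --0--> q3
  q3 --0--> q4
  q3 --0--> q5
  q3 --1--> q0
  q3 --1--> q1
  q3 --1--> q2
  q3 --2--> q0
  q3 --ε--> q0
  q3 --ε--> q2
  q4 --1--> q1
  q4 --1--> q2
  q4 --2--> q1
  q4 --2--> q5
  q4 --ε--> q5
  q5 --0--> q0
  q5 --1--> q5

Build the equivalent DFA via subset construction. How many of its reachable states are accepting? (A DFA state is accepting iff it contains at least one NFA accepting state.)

3

Start state of the DFA: {q0} (ε-closure of the NFA start).
{q0} --0--> {q0, q4, q5}  [new]
{q0} --1--> ∅  [new]
{q0} --2--> {q0, q1, q2, q3, q4, q5}  [new]
{q0, q4, q5} --0--> {q0, q4, q5}  [seen]
{q0, q4, q5} --1--> {q0, q1, q2, q3, q4, q5}  [seen]
{q0, q4, q5} --2--> {q0, q1, q2, q3, q4, q5}  [seen]
∅ --0--> ∅  [seen]
∅ --1--> ∅  [seen]
∅ --2--> ∅  [seen]
{q0, q1, q2, q3, q4, q5} --0--> {q0, q1, q2, q3, q4, q5}  [seen]
{q0, q1, q2, q3, q4, q5} --1--> {q0, q1, q2, q3, q4, q5}  [seen]
{q0, q1, q2, q3, q4, q5} --2--> {q0, q1, q2, q3, q4, q5}  [seen]
Reachable DFA states: {q0}, {q0, q4, q5}, ∅, {q0, q1, q2, q3, q4, q5}.
Accepting DFA states (contain an NFA accepting state): {q0}, {q0, q4, q5}, {q0, q1, q2, q3, q4, q5}.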